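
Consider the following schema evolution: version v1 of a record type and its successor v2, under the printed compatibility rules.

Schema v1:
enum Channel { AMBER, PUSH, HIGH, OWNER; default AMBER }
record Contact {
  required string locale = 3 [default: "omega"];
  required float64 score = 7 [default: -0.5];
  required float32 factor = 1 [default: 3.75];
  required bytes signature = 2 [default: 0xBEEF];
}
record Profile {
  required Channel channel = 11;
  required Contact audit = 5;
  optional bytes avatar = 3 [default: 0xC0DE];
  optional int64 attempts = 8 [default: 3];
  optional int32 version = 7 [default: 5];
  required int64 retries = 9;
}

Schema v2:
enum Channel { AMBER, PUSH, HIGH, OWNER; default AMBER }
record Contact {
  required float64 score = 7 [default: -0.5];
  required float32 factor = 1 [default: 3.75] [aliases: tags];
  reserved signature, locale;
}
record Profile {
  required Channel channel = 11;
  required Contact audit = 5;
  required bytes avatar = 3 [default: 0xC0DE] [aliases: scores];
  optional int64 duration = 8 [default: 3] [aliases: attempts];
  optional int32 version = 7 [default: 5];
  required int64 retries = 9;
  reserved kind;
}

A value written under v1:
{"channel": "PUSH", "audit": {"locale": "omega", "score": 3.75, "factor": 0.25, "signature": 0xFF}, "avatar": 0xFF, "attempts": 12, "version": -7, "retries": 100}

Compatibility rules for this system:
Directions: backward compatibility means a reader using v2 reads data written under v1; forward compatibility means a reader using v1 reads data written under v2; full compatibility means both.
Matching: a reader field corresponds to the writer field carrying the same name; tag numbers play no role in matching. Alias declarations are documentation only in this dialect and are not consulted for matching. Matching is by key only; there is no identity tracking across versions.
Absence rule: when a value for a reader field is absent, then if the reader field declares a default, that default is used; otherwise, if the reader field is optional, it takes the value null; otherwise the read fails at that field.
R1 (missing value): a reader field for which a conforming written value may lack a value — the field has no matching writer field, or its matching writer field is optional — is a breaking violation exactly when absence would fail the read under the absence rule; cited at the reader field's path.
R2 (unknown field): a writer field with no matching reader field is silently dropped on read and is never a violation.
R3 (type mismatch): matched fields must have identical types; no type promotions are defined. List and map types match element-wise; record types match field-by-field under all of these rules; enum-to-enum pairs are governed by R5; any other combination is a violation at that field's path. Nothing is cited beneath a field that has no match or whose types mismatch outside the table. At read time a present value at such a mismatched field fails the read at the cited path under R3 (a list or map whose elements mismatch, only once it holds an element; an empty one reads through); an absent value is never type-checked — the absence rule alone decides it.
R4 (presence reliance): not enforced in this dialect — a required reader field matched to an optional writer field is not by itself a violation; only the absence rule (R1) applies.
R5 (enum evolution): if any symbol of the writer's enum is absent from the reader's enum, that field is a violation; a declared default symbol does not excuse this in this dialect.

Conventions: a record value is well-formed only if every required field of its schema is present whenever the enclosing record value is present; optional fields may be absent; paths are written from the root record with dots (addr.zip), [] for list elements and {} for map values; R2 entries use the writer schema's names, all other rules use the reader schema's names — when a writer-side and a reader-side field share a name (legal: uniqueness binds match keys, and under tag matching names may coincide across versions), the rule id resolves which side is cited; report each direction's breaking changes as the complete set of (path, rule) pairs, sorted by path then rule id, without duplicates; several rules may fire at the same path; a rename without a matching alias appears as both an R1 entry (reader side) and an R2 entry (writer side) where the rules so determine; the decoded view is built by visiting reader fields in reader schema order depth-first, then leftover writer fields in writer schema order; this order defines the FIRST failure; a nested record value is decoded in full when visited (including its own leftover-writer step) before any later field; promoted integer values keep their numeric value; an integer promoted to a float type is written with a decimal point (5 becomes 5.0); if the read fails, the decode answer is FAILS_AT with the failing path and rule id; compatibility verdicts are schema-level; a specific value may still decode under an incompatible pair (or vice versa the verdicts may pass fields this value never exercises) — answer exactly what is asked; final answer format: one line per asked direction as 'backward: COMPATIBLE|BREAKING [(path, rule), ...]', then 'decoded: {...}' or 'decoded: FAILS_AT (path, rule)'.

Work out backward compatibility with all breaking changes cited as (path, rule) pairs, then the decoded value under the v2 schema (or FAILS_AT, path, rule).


backward: COMPATIBLE []; decoded: {"channel": "PUSH", "audit": {"score": 3.75, "factor": 0.25}, "avatar": 0xFF, "duration": 3, "version": -7, "retries": 100}

each type pair in Profile: writer, then reader
backward on Profile — v2 reading data written by v1:
  writer required, Channel -> Channel: reader channel maps from writer channel
  writer required, Contact -> Contact: reader audit maps from writer audit
  writer optional, bytes -> bytes: reader avatar maps from writer avatar
  duration has no writer counterpart
  writer optional, int32 -> int32: reader version maps from writer version
  writer required, int64 -> int64: reader retries maps from writer retries
  leftover writer field: attempts
  writer required, float64 -> float64: reader audit.score maps from writer audit.score
  writer required, float32 -> float32: reader audit.factor maps from writer audit.factor
  leftover writer field: audit.locale
  leftover writer field: audit.signature
  => backward verdict for Profile: COMPATIBLE, no violations
decode (reader v2):
  channel := "PUSH"
  audit.score := 3.75
  audit.factor := 0.25
  writer audit.locale: unknown -> dropped
  writer audit.signature: unknown -> dropped
  avatar := 0xFF
  duration := 3 (absent -> default)
  version := -7
  retries := 100
  writer attempts: unknown -> dropped
  => decoded: {"channel": "PUSH", "audit": {"score": 3.75, "factor": 0.25}, "avatar": 0xFF, "duration": 3, "version": -7, "retries": 100}
the rest of the Profile diff is inert for this question:
  field avatar in record Profile: optional changed to required -> fires no rule on Profile, leaving the asked answer as it is


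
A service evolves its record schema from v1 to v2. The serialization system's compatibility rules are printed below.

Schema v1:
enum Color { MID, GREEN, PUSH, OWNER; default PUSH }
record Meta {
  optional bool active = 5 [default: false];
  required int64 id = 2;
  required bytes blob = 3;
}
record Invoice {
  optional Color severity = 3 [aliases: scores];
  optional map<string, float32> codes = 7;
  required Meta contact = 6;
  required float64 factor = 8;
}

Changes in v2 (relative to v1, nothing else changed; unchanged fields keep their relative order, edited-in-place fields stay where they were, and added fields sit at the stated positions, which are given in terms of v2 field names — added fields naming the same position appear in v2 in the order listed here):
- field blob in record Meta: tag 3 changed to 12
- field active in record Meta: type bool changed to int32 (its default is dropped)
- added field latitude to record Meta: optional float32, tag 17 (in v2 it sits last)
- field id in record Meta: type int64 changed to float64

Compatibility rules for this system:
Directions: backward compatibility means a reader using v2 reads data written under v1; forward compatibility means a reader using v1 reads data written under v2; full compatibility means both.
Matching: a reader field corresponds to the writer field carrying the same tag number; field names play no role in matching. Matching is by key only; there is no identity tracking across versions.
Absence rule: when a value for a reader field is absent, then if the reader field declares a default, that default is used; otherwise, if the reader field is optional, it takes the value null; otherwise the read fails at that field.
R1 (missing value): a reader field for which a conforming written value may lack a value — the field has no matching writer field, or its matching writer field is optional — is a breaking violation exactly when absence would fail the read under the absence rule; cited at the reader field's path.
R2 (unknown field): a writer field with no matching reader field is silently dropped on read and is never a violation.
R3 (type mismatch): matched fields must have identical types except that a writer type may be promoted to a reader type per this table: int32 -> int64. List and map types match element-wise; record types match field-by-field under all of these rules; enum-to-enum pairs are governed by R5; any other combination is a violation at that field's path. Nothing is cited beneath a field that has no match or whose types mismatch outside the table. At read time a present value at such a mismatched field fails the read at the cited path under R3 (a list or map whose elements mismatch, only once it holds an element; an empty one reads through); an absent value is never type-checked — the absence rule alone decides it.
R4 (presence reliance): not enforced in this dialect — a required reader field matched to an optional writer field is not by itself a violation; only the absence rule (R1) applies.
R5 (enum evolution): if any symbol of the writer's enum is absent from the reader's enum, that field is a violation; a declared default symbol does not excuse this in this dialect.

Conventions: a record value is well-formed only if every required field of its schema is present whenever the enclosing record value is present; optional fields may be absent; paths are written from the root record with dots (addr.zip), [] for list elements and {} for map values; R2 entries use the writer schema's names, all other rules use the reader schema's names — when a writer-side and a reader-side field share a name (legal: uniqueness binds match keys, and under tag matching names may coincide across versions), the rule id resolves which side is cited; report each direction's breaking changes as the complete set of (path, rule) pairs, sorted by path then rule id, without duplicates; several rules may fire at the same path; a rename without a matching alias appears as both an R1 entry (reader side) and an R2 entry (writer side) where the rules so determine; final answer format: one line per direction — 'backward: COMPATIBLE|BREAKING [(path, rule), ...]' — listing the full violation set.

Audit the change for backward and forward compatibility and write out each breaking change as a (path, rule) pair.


backward: BREAKING [(contact.active, R3), (contact.blob, R1), (contact.id, R3)]; forward: BREAKING [(contact.active, R3), (contact.blob, R1), (contact.id, R3)]

arrows below run writer -> reader for Invoice
backward for Invoice (reader v2, writer v1):
  severity: Color -> Color, writer optional; from severity
  codes: map<string, float32> -> map<string, float32>, writer optional; from codes
  contact: Meta -> Meta, writer required; from contact
  factor: float64 -> float64, writer required; from factor
  contact.active: bool -> int32, writer optional; from contact.active
  contact.id: int64 -> float64, writer required; from contact.id
  contact.blob: no writer match
  contact.latitude: no writer match
  writer field contact.blob has no reader counterpart
  breaking: (contact.active, R3)
  breaking: (contact.blob, R1)
  breaking: (contact.id, R3)
  => 3 violation(s): backward is BREAKING for Invoice
forward for Invoice (reader v1, writer v2):
  severity: Color -> Color, writer optional; from severity
  codes: map<string, float32> -> map<string, float32>, writer optional; from codes
  contact: Meta -> Meta, writer required; from contact
  factor: float64 -> float64, writer required; from factor
  contact.active: int32 -> bool, writer optional; from contact.active
  contact.id: float64 -> int64, writer required; from contact.id
  contact.blob: no writer match
  writer field contact.blob has no reader counterpart
  writer field contact.latitude has no reader counterpart
  breaking: (contact.active, R3)
  breaking: (contact.blob, R1)
  breaking: (contact.id, R3)
  => 3 violation(s): forward is BREAKING for Invoice


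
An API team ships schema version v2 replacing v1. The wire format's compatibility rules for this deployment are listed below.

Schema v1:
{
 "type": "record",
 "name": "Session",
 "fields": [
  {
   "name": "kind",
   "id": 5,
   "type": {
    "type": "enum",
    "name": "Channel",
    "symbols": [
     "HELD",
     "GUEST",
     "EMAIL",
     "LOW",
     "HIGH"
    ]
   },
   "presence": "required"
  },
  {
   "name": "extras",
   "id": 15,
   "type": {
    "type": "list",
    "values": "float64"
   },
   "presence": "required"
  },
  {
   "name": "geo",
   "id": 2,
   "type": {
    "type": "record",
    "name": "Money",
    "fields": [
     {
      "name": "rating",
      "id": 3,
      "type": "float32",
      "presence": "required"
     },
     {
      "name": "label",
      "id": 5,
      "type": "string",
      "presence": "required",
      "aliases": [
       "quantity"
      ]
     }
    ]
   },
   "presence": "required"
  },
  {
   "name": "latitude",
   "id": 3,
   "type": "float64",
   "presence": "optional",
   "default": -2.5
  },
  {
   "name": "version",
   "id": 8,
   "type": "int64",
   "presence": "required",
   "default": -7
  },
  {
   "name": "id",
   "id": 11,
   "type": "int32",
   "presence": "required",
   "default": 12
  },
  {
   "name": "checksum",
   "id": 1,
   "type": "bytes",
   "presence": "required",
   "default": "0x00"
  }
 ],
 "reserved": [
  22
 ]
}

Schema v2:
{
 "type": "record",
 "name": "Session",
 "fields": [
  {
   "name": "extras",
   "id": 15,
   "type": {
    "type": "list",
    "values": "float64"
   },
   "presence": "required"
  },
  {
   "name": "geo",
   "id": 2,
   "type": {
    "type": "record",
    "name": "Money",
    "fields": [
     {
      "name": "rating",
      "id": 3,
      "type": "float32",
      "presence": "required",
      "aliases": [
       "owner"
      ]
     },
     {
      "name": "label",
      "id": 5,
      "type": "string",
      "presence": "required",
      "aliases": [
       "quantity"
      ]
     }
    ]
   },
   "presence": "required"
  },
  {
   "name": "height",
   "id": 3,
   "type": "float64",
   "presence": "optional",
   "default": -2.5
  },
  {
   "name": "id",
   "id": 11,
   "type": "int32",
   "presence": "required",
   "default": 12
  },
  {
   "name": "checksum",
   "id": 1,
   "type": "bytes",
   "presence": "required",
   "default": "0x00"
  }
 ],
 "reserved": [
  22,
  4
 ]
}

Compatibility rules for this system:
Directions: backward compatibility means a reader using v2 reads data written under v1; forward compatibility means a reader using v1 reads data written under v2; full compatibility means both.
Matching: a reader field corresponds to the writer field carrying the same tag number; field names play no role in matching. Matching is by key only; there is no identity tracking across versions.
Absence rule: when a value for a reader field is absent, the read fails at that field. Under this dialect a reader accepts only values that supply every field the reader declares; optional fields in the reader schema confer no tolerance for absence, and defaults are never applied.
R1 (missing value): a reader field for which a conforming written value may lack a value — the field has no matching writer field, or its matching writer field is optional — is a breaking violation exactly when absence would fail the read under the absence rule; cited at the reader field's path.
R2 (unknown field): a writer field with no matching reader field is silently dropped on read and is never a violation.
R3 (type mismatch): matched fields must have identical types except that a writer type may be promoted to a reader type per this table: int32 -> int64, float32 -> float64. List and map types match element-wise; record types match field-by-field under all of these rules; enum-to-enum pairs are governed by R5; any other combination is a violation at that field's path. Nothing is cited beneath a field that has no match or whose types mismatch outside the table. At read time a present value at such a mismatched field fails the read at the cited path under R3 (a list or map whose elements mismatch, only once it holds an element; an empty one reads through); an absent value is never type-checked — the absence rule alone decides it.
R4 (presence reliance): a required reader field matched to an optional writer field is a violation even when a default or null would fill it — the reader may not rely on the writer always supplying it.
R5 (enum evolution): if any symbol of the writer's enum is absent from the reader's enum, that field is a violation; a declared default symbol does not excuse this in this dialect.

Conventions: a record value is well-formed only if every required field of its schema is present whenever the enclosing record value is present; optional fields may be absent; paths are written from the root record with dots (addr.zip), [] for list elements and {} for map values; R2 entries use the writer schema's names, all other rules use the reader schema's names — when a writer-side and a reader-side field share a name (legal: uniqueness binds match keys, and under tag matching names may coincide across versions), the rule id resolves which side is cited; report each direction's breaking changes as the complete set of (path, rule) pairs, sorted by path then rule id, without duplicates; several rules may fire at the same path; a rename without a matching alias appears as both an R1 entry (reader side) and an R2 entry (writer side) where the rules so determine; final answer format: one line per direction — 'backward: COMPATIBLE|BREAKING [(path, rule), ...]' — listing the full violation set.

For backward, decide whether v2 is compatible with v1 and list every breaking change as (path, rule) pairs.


each type pair in Session: writer, then reader
backward on Session — v2 reading data written by v1:
  writer required, list<float64> -> list<float64>: reader extras maps from writer extras
  writer required, Money -> Money: reader geo maps from writer geo
  writer optional, float64 -> float64: reader height maps from writer latitude
  writer required, int32 -> int32: reader id maps from writer id
  writer required, bytes -> bytes: reader checksum maps from writer checksum
  leftover writer field: kind
  leftover writer field: version
  writer required, float32 -> float32: reader geo.rating maps from writer geo.rating
  writer required, string -> string: reader geo.label maps from writer geo.label
  violation R1 at height
  backward on Session therefore BREAKING (1)
the rest of the Session diff is inert for this question:
  removed field kind from record Session -> fires only in the forward direction of Session, which is not asked here
  removed field version from record Session -> fires only in the forward direction of Session, which is not asked here

backward: BREAKING [(height, R1)]


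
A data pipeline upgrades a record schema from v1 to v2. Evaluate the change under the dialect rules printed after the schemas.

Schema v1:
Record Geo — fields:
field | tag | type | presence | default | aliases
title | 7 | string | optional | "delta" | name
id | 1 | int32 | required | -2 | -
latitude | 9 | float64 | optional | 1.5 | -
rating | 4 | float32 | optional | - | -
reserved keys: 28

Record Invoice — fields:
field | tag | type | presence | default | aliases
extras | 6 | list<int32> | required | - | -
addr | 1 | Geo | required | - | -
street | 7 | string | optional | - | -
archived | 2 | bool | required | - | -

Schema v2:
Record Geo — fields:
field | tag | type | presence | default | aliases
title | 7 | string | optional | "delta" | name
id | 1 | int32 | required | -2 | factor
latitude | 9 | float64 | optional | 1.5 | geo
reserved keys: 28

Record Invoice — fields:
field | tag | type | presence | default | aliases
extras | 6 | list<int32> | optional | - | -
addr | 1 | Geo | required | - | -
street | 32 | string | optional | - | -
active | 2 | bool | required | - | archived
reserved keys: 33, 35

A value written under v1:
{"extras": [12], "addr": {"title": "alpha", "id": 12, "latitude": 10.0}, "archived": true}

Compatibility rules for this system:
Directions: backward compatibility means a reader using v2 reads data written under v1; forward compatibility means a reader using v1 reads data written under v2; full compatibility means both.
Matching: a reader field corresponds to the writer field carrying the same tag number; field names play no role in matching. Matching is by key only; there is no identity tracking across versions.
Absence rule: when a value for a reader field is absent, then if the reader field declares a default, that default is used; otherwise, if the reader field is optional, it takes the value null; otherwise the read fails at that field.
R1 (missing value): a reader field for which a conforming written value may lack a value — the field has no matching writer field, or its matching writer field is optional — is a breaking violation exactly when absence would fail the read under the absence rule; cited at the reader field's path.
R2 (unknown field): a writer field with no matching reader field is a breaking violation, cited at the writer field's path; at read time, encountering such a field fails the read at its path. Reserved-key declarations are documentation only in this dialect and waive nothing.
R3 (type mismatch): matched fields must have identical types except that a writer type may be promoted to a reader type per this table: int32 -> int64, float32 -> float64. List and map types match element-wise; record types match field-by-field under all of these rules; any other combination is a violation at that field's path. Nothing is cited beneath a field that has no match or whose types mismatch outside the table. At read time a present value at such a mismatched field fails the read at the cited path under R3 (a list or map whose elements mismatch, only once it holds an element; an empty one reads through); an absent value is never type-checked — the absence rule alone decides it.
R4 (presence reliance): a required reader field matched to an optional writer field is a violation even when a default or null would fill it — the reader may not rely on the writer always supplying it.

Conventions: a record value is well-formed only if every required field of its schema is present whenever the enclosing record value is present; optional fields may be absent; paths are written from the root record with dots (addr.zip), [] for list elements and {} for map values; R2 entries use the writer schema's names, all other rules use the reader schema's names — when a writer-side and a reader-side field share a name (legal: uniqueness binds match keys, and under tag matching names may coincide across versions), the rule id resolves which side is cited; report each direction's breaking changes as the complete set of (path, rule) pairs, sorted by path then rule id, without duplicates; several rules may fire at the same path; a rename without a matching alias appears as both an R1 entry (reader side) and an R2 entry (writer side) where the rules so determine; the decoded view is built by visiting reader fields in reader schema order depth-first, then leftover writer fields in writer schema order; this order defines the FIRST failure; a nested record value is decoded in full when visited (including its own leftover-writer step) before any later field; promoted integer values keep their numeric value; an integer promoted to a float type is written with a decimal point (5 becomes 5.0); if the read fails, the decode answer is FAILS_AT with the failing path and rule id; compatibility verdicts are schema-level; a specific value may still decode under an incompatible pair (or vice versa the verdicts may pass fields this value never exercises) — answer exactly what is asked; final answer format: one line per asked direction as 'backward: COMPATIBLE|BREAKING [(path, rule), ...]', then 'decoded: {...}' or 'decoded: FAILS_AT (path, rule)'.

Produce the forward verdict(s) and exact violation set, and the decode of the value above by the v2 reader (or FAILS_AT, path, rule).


each type pair in Invoice: writer, then reader
forward pass over Invoice, reader schema v1, writer schema v2:
  extras <- extras (list<int32> -> list<int32>, writer optional)
  addr <- addr (Geo -> Geo, writer required)
  no writer field matches reader street
  archived <- active (bool -> bool, writer required)
  writer street: unknown to reader
  addr.title <- addr.title (string -> string, writer optional)
  addr.id <- addr.id (int32 -> int32, writer required)
  addr.latitude <- addr.latitude (float64 -> float64, writer optional)
  no writer field matches reader addr.rating
  rule R1 violated at extras
  rule R4 violated at extras
  rule R2 violated at street
  => 3 violation(s): forward is BREAKING for Invoice
decoding the Invoice value with the v2 reader:
  extras := [12]
  addr.title := "alpha"
  addr.id := 12
  addr.latitude := 10.0
  street := null (missing; optional => null)
  active := true (from writer archived)
  => decoded: {"extras": [12], "addr": {"title": "alpha", "id": 12, "latitude": 10.0}, "street": null, "active": true}

forward: BREAKING [(extras, R1), (extras, R4), (street, R2)]; decoded: {"extras": [12], "addr": {"title": "alpha", "id": 12, "latitude": 10.0}, "street": null, "active": true}


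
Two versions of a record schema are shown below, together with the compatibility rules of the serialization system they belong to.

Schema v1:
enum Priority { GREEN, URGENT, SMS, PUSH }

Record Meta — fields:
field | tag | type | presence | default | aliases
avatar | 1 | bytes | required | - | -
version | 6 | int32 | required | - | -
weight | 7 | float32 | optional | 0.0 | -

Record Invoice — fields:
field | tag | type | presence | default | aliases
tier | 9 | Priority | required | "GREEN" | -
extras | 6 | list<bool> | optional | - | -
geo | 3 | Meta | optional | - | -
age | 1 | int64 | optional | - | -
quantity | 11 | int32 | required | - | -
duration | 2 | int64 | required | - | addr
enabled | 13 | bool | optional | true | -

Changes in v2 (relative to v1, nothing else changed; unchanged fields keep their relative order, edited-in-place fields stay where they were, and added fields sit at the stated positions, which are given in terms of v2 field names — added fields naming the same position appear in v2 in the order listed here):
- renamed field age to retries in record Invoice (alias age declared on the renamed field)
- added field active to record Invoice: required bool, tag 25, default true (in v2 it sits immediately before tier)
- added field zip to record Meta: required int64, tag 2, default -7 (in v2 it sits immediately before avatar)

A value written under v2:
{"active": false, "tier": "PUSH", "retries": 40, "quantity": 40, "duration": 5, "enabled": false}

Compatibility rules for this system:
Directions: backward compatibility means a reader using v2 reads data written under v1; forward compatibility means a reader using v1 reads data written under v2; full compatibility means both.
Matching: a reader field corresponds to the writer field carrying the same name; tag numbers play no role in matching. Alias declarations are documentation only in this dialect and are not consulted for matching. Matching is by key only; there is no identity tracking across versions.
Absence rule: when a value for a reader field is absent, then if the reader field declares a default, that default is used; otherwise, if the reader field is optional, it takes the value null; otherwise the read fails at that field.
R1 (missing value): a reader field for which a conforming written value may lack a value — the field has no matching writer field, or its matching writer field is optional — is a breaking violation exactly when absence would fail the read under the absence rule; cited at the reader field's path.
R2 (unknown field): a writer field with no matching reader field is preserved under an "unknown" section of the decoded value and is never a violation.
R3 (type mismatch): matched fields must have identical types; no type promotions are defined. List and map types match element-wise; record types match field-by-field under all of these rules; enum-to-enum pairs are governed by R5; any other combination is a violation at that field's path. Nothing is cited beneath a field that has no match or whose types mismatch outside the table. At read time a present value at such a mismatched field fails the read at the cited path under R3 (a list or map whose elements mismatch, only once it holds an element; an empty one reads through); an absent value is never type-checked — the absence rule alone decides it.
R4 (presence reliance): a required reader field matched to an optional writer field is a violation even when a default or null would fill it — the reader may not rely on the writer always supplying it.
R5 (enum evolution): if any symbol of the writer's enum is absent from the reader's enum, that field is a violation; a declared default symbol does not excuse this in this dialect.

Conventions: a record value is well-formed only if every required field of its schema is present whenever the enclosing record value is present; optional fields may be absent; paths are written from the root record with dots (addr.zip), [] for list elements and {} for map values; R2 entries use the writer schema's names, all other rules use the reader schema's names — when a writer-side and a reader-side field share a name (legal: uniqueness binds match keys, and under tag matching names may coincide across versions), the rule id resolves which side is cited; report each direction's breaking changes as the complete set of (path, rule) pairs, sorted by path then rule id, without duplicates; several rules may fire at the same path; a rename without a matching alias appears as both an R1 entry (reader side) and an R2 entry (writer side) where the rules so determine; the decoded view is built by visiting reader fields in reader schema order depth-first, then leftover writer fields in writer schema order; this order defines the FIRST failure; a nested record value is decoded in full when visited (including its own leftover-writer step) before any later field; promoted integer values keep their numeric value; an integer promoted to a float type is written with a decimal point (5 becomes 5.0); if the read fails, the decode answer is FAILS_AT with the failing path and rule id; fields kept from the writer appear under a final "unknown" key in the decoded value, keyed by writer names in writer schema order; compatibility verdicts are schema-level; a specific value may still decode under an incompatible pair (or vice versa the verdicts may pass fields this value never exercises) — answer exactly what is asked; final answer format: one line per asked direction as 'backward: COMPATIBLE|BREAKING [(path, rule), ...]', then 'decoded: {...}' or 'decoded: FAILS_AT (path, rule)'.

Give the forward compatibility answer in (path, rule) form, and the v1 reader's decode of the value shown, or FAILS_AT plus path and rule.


arrows below run writer -> reader for Invoice
checking forward for Invoice: reader v1 against writer v2:
  tier <- tier (Priority -> Priority, writer required)
  extras <- extras (list<bool> -> list<bool>, writer optional)
  geo <- geo (Meta -> Meta, writer optional)
  no writer field matches reader age
  quantity <- quantity (int32 -> int32, writer required)
  duration <- duration (int64 -> int64, writer required)
  enabled <- enabled (bool -> bool, writer optional)
  active (writer side), unknown to reader
  retries (writer side), unknown to reader
  geo.avatar <- geo.avatar (bytes -> bytes, writer required)
  geo.version <- geo.version (int32 -> int32, writer required)
  geo.weight <- geo.weight (float32 -> float32, writer optional)
  geo.zip (writer side), unknown to reader
  => forward verdict for Invoice: COMPATIBLE, no violations
decode walk for Invoice under reader schema v1:
  tier := "PUSH"
  extras := null (missing; optional => null)
  geo := null (missing; optional => null)
  age := null (missing; optional => null)
  quantity := 40
  duration := 5
  enabled := false
  writer active: kept under "unknown"
  writer retries: kept under "unknown"
  => decoded: {"tier": "PUSH", "extras": null, "geo": null, "age": null, "quantity": 40, "duration": 5, "enabled": false, "unknown": {"active": false, "retries": 40}}
remaining Invoice differences; none change what is asked:
  added field zip to record Meta: required int64, tag 2, default -7 (in v2 it sits immediately before avatar) -> inert for the asked Invoice verdict: nothing fires

forward: COMPATIBLE []; decoded: {"tier": "PUSH", "extras": null, "geo": null, "age": null, "quantity": 40, "duration": 5, "enabled": false, "unknown": {"active": false, "retries": 40}}


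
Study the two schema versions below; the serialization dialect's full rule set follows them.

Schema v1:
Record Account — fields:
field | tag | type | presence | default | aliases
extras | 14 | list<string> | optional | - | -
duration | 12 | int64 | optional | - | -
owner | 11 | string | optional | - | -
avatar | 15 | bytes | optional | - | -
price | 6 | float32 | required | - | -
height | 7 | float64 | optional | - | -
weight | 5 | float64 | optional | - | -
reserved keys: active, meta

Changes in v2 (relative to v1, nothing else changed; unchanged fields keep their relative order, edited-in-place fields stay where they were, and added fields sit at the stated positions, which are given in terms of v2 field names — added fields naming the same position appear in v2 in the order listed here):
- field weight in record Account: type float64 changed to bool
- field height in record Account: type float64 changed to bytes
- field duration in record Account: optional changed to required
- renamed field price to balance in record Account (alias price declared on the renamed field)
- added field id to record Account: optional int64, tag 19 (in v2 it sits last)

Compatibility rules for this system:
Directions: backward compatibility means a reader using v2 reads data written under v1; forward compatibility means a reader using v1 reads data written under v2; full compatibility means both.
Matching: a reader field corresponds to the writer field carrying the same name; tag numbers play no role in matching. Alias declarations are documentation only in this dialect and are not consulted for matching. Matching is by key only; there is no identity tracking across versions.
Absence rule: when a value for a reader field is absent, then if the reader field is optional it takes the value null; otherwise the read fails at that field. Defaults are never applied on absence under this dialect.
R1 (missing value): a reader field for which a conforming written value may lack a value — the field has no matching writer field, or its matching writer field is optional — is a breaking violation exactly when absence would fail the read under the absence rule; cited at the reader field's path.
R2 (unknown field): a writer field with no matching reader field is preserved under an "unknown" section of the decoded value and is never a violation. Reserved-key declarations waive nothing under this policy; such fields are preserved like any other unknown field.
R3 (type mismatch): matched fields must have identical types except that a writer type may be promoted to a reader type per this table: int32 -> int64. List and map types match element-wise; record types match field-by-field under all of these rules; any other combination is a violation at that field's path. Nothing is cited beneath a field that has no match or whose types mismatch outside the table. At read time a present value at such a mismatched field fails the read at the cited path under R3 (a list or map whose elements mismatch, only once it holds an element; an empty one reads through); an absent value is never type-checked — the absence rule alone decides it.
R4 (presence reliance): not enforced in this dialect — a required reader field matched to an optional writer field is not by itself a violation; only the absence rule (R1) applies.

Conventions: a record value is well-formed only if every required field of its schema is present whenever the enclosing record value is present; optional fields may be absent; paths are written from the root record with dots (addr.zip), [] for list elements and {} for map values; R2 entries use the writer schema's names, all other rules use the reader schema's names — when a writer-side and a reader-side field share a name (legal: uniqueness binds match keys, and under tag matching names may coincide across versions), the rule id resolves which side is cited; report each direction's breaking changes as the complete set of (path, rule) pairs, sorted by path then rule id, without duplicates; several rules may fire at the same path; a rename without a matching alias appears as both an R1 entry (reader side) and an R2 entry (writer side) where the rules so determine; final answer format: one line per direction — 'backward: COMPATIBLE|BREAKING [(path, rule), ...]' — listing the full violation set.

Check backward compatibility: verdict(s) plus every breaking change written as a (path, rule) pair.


backward: BREAKING [(balance, R1), (duration, R1), (height, R3), (weight, R3)]

arrows below run writer -> reader for Account
backward pass over Account, reader schema v2, writer schema v1:
  extras <- extras (list<string> -> list<string>, writer optional)
  duration <- duration (int64 -> int64, writer optional)
  owner <- owner (string -> string, writer optional)
  avatar <- avatar (bytes -> bytes, writer optional)
  no writer field matches reader balance
  height <- height (float64 -> bytes, writer optional)
  weight <- weight (float64 -> bool, writer optional)
  no writer field matches reader id
  price (writer side), unknown to reader
  rule R1 violated at balance
  rule R1 violated at duration
  rule R3 violated at height
  rule R3 violated at weight
  => backward verdict for Account: BREAKING, 4 violation(s)
remaining Account differences; none change what is asked:
  added field id to record Account: optional int64, tag 19 (in v2 it sits last) -> inert for the asked Account verdict: nothing fires


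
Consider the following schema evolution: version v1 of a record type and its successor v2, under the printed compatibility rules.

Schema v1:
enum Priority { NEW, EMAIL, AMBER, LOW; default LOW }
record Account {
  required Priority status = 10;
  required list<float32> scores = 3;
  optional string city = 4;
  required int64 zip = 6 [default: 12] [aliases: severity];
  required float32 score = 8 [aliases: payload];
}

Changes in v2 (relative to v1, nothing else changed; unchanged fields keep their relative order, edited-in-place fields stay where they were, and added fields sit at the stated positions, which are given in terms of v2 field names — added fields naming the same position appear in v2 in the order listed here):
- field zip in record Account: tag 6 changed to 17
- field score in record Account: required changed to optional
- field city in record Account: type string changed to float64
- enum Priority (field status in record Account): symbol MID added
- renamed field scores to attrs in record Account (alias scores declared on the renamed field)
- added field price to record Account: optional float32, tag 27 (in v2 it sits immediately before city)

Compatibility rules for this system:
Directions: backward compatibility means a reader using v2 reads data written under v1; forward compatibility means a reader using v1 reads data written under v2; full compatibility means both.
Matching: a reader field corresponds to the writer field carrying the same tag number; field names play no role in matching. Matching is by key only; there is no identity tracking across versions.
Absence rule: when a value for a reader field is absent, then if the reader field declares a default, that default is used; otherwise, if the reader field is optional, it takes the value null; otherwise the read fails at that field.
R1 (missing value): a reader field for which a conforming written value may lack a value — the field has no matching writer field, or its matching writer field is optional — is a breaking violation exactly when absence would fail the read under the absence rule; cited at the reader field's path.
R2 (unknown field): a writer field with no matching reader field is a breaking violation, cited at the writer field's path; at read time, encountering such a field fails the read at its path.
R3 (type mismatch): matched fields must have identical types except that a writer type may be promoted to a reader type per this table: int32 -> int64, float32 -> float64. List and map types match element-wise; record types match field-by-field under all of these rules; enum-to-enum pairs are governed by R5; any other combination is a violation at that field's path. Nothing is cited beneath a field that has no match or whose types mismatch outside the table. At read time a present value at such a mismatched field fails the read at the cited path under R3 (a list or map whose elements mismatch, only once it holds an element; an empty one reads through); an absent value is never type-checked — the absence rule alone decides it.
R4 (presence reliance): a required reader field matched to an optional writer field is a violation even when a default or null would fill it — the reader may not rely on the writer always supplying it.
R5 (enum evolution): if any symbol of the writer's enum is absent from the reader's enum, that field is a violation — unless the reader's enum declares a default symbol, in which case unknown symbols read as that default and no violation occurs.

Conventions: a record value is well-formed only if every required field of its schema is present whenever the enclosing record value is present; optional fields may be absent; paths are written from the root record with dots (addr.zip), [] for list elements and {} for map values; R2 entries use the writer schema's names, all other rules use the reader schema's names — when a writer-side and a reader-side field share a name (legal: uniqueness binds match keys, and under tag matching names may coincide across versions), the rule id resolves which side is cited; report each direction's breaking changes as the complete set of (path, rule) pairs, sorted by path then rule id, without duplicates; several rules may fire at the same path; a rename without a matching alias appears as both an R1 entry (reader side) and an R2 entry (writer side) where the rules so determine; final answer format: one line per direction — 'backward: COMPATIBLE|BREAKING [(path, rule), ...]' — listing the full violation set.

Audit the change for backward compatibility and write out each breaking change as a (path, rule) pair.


backward: BREAKING [(city, R3), (zip, R2)]

in Account below, arrows point writer -> reader
backward for Account (reader v2, writer v1):
  status <- status (Priority -> Priority, writer required)
  attrs <- scores (list<float32> -> list<float32>, writer required)
  price: no writer-side match
  city <- city (string -> float64, writer optional)
  zip: no writer-side match
  score <- score (float32 -> float32, writer required)
  leftover writer field: zip
  breaking: (city, R3)
  breaking: (zip, R2)
  backward on Account therefore BREAKING (2)
diffs on Account not affecting the asked answer:
  field score in record Account: required changed to optional -> its effect on Account is confined to the forward direction, not asked
  enum Priority (field status in record Account): symbol MID added -> no rule fires on it in Account's dialect; the asked verdict holds
  renamed field scores to attrs in record Account (alias scores declared on the renamed field) -> no rule fires on it in Account's dialect; the asked verdict holds
  added field price to record Account: optional float32, tag 27 (in v2 it sits immediately before city) -> its effect on Account is confined to the forward direction, not asked
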